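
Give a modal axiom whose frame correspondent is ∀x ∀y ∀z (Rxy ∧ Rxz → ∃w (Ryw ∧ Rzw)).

◇□q → □◇q

A defining formula is ◇□q → □◇q (the .2 axiom).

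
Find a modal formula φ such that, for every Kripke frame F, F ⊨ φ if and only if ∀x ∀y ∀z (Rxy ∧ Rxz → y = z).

◇q → □q

This is partial functionality; the standard corresponding axiom is CD: ◇q → □q.
Suppose ◇q→□q is valid. Take Rxy, Rxz and set V(q)={y}. Then ◇q at x, so □q at x, so q at z, i.e. z=y.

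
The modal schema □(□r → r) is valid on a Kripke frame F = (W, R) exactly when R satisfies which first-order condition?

Suppose □(□r→r) is valid. Take Rxy and set V(r)={w : Ryw}. Then at y, □r holds; since □(□r→r) at x, □r→r at y, so r at y, i.e. Ryy.
The converse is a direct semantic check.
Frame condition: ∀x ∀y (Rxy → Ryy).

shift-reflexivity: ∀x ∀y (Rxy → Ryy)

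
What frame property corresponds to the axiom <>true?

seriality: forall x exists y Rxy

◇⊤ holds at w iff w has a successor, so frame-validity of ◇⊤ is exactly seriality. Equivalently via □ψ → ◇ψ:
Suppose □ψ→◇ψ is valid. At any x set V(ψ)=W. Then □ψ at x, so ◇ψ at x, so x has a successor.
Conversely, any frame satisfying forall x exists y Rxy validates the schema.
Frame condition: forall x exists y Rxy.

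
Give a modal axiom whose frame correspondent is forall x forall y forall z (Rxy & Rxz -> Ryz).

The condition is the Euclidean property. The 5 schema ◇r → □◇r defines it.

◇r → □◇r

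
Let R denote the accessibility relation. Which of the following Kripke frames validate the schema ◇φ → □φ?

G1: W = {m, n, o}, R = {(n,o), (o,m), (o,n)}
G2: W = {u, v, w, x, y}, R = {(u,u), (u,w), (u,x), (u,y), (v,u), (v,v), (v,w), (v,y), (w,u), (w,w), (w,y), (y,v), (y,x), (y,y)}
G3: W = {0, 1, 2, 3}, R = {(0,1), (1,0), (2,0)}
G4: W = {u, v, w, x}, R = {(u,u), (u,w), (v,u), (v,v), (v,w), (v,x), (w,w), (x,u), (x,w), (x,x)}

G3

Frame correspondent (Sahlqvist): ∀x ∀y ∀z (Rxy ∧ Rxz → y = z) — i.e. partial functionality.
G1: fails — o sees both m and n.
G2: fails — u sees both u and w.
G3: satisfies the condition.
G4: fails — u sees both u and w.
Valid on: G3.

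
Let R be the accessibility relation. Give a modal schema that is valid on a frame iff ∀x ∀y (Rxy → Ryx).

The condition is symmetry. The B schema p → □◇p defines it.
Suppose p→□◇p is valid. Take Rxy and set V(p)={x}. Then p at x, so □◇p at x, so ◇p at y, so some z with Ryz has p; z=x, i.e. Ryx.

p → □◇p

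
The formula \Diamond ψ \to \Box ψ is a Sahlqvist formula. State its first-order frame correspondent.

partial functionality: \forall x \forall y \forall z (Rxy \wedge Rxz \to y = z)

This schema is the CD axiom.
Its frame correspondent is partial functionality — \forall x \forall y \forall z (Rxy \wedge Rxz \to y = z).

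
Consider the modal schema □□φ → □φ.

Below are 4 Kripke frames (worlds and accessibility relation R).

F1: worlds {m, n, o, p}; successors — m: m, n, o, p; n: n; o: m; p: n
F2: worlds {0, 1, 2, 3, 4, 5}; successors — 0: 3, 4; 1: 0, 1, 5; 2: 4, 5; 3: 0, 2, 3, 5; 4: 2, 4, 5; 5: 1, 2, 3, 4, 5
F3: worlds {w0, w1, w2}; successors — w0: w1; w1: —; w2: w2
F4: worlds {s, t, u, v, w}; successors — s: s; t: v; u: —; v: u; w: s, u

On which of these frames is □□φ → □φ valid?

The schema corresponds to density: ∀x ∀y (Rxy → ∃z (Rxz ∧ Rzy)).
F1: holds.
F2: holds.
F3: fails — Rw0w1 but no z with Rw0z and Rzw1.
F4: fails — Rtv but no z with Rtz and Rzv.

F1, F2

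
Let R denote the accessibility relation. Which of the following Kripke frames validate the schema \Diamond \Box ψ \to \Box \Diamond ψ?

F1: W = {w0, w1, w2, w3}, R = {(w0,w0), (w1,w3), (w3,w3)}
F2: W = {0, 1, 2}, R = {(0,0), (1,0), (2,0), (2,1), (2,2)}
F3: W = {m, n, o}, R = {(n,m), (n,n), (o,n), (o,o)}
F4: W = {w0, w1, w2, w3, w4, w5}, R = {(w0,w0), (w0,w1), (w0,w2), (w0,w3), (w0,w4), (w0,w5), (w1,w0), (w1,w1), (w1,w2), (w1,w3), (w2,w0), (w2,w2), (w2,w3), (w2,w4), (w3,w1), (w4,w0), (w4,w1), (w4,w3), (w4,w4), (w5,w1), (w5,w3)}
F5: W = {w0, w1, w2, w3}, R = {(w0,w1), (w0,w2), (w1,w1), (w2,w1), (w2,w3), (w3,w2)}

F1, F2

This is the axiom for convergence; its first-order frame correspondent is \forall x \forall y \forall z (Rxy \wedge Rxz \to \exists w (Ryw \wedge Rzw)).
F1: satisfies the condition.
F2: satisfies the condition.
F3: fails — Rnn and Rnm but n and m have no common successor.
F4: fails — Rw0w3 and Rw0w2 but w3 and w2 have no common successor.
F5: fails — Rw2w1 and Rw2w3 but w1 and w3 have no common successor.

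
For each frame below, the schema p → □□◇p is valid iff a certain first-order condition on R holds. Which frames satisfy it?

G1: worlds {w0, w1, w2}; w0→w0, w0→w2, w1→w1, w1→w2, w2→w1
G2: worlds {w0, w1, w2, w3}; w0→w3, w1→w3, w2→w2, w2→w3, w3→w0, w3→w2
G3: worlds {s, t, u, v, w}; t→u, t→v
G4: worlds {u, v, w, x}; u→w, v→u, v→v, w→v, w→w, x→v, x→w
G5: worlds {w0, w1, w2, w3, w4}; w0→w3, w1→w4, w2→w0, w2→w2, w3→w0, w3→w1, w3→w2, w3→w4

G3

This is the axiom for a generalized confluence (Geach) condition; its first-order frame correspondent is ∀x ∀z (xR²z → ∃w (x = w ∧ zRw)).
G1: fails — w0R²w1 but no w with w0=w and w1Rw.
G2: fails — w0R²w0 but no w with w0=w and w0Rw.
G3: ✓.
G4: fails — uR²w but no t with u=t and wRt.
G5: fails — w0R²w0 but no w with w0=w and w0Rw.
Valid on: G3.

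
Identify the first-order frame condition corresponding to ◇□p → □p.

The Euclidean property

This is frame-equivalent to ◇p → □◇p (substitute ¬p for p and contrapose).
Suppose ◇p→□◇p is valid. Take Rxy, Rxz and set V(p)={y}. Then ◇p at x, so □◇p at x, so ◇p at z, so some w with Rzw has p; w=y, i.e. Rzy. By symmetry of the argument, Ryz.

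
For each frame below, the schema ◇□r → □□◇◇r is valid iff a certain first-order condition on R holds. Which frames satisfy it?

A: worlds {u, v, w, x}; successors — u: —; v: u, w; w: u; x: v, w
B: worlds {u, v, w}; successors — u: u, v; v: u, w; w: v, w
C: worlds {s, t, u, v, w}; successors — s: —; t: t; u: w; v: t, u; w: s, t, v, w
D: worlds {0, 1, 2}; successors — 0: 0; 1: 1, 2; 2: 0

This is the axiom for a generalized confluence (Geach) condition; its first-order frame correspondent is ∀x ∀y ∀z ((xRy ∧ xR²z) → ∃w (yRw ∧ zR²w)).
A: fails — vRu, vR²u but no t with uRt and uR²t.
B: holds.
C: fails — uRw, uR²s but no w* with wRw* and sR²w*.
D: fails — 1R1, 1R²0 but no w with 1Rw and 0R²w.

B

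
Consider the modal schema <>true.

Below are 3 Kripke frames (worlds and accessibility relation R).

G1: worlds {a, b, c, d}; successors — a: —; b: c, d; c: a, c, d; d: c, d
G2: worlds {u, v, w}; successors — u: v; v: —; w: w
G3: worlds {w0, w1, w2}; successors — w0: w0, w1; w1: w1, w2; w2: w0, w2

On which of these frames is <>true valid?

This is the axiom for seriality; its first-order frame correspondent is forall x exists y Rxy.
G1: fails — world a has no successor.
G2: fails — world v has no successor.
G3: ✓.

G3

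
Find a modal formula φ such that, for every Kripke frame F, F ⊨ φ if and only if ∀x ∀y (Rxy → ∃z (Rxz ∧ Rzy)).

The condition is density. The C4 schema □□p → □p defines it.

□□p → □p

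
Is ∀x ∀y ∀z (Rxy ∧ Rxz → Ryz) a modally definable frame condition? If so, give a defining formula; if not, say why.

Yes — defined by ◇p → □◇p

Yes: it is the Euclidean property, defined by the 5 schema ◇p → □◇p.
Suppose ◇p→□◇p is valid. Take Rxy, Rxz and set V(p)={y}. Then ◇p at x, so □◇p at x, so ◇p at z, so some w with Rzw has p; w=y, i.e. Rzy. By symmetry of the argument, Ryz.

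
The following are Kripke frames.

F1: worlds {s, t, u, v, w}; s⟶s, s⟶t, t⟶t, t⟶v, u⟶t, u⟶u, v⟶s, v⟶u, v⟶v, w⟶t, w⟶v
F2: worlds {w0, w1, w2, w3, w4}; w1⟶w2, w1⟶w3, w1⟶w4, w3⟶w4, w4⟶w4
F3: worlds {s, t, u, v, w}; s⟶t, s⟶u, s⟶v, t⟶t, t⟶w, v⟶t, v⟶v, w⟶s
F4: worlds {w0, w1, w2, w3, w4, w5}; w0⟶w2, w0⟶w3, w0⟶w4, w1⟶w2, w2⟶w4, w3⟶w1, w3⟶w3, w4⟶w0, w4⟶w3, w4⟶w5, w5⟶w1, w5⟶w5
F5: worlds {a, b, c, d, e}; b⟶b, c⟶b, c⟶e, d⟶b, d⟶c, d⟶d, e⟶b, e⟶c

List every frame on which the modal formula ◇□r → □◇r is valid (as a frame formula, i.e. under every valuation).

The schema corresponds to convergence: ∀x ∀y ∀z (Rxy ∧ Rxz → ∃w (Ryw ∧ Rzw)).
F1: satisfies the condition.
F2: fails — Rw1w2 and Rw1w2 but w2 and w2 have no common successor.
F3: fails — Rsv and Rsu but v and u have no common successor.
F4: fails — Rw0w4 and Rw0w2 but w4 and w2 have no common successor.
F5: satisfies the condition.
Valid on: F1, F5.

F1, F5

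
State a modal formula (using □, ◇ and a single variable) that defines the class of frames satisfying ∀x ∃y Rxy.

The condition is seriality. The D schema □q → ◇q defines it.
Suppose □q→◇q is valid. At any x set V(q)=W. Then □q at x, so ◇q at x, so x has a successor.

□q → ◇q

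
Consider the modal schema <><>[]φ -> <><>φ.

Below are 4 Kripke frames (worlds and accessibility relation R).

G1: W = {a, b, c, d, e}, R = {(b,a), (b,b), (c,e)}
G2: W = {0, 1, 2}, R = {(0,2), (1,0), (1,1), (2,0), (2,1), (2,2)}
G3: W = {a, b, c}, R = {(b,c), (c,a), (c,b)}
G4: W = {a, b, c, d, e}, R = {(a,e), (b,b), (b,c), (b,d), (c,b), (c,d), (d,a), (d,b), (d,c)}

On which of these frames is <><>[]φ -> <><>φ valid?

Frame correspondent (Sahlqvist): forall x forall y (x R^2 y -> exists w (yRw & x R^2 w)) — i.e. a generalized confluence (Geach) condition.
G1: fails — bR²a but no w with aRw and bR²w.
G2: holds.
G3: fails — bR²a but no w with aRw and bR²w.
G4: fails — bR²a but no w with aRw and bR²w.

G2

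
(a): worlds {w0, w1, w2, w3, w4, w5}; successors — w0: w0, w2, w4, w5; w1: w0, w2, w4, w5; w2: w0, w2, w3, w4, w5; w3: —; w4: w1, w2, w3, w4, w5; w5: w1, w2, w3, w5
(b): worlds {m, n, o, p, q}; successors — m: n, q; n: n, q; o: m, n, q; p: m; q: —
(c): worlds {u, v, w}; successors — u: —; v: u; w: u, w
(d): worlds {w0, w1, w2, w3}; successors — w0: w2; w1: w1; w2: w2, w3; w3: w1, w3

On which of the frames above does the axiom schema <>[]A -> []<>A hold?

(d)

The schema corresponds to convergence: forall x forall y forall z (Rxy & Rxz -> exists w (Ryw & Rzw)).
(a): fails — Rw2w3 and Rw2w3 but w3 and w3 have no common successor.
(b): fails — Rmq and Rmq but q and q have no common successor.
(c): fails — Rvu and Rvu but u and u have no common successor.
(d): condition met.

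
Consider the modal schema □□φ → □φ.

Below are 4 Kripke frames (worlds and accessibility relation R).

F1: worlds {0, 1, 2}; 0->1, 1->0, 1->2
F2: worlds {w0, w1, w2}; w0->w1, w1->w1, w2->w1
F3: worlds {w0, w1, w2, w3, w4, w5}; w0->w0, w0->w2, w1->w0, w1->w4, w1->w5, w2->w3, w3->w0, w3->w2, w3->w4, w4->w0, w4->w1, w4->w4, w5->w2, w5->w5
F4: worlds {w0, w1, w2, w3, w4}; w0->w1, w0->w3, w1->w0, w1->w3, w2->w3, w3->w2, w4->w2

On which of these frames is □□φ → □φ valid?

This is the axiom for density; its first-order frame correspondent is ∀x ∀y (Rxy → ∃z (Rxz ∧ Rzy)).
F1: fails — R12 but no z with R1z and Rz2.
F2: holds.
F3: fails — Rw2w3 but no z with Rw2z and Rzw3.
F4: fails — Rw1w0 but no z with Rw1z and Rzw0.
Valid on: F2.

F2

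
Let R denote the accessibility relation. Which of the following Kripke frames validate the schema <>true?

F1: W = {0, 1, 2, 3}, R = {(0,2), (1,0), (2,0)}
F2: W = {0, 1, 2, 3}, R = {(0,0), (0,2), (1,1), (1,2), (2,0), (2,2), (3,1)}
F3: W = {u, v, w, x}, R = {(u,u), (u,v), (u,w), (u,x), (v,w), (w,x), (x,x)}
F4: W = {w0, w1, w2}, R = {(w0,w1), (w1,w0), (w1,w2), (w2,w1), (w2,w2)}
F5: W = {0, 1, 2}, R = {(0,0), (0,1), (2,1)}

This is the axiom for seriality; its first-order frame correspondent is forall x exists y Rxy.
F1: fails — world 3 has no successor.
F2: condition met.
F3: condition met.
F4: condition met.
F5: fails — world 1 has no successor.

F2, F3, F4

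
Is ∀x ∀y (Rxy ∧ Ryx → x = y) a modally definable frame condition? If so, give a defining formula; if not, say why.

Any modally definable frame class is closed under surjective bounded morphisms.
The 4-cycle (worlds w0,w1,w2,w3 with w0→w1→w2→w3→w0) is antisymmetric. Sending even-indexed worlds to s and odd-indexed worlds to t is a surjective bounded morphism onto the two-world frame with s↔t, which is not antisymmetric.
So the class is not modally definable.

Not definable by any modal formula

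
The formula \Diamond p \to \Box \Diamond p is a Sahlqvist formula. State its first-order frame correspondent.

The Euclidean property

Suppose ◇p→□◇p is valid. Take Rxy, Rxz and set V(p)={y}. Then ◇p at x, so □◇p at x, so ◇p at z, so some w with Rzw has p; w=y, i.e. Rzy. By symmetry of the argument, Ryz.
Conversely, any frame satisfying \forall x \forall y \forall z (Rxy \wedge Rxz \to Ryz) validates the schema.
Frame condition: \forall x \forall y \forall z (Rxy \wedge Rxz \to Ryz).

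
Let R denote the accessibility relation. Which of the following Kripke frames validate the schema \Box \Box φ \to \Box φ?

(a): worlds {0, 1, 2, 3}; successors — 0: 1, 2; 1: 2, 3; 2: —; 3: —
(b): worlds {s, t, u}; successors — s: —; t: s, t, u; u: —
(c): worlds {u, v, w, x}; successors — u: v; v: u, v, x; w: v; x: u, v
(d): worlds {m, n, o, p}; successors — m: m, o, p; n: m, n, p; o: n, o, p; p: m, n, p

(b), (c), (d)

Frame correspondent (Sahlqvist): \forall x \forall y (Rxy \to \exists z (Rxz \wedge Rzy)) — i.e. density.
(a): fails — R12 but no z with R1z and Rz2.
(b): ✓.
(c): ✓.
(d): ✓.
Valid on: (b), (c), (d).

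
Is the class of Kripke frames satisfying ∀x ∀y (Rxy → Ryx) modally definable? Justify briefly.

The condition is symmetry. A defining modal formula is q → □◇q.
Suppose q→□◇q is valid. Take Rxy and set V(q)={x}. Then q at x, so □◇q at x, so ◇q at y, so some z with Ryz has q; z=x, i.e. Ryx.

Yes — defined by q → □◇q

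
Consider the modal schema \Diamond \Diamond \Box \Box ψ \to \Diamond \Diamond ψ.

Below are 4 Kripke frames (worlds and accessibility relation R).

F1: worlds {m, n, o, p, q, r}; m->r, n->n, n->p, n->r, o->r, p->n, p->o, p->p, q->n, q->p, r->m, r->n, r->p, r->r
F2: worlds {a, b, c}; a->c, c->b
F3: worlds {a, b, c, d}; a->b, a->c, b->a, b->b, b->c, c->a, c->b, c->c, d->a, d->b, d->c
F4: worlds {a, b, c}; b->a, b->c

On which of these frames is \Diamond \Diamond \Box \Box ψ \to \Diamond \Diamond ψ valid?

F1, F3, F4

The schema corresponds to a generalized confluence (Geach) condition: \forall x \forall y (x R^2 y \to \exists w (y R^2 w \wedge x R^2 w)).
F1: ✓.
F2: fails — aR²b but no w with bR²w and aR²w.
F3: ✓.
F4: ✓.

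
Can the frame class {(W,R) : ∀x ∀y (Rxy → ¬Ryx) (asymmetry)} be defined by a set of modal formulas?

Modal frame validity is preserved under surjective bounded morphisms.
The 4-cycle (worlds 0,1,2,3 with 0→1→2→3→0) is asymmetric. Mapping every world to a single reflexive point • is a surjective bounded morphism, and the reflexive point is not asymmetric (R•• but asymmetry requires ¬R••).
So the class is not modally definable.

No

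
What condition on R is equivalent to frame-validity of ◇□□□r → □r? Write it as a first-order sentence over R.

This is a Sahlqvist (Geach-type) schema ◇^1□^3r → □^1◇^0r.
Minimal-valuation argument: fix x; take any y with xR^1y and any z with xR^1z. Set V(r) to the set of worlds R-reachable from y in exactly 3 steps. Then □^3r holds at y, so the antecedent holds at x; validity forces ◇^0r at z, giving a w with zR^0w and yR^3w.
First-order correspondent: ∀x ∀y ∀z ((xRy ∧ xRz) → ∃w (yR³w ∧ z = w)).

∀x ∀y ∀z ((xRy ∧ xRz) → ∃w (yR³w ∧ z = w))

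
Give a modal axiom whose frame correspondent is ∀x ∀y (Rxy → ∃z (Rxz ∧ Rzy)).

A defining formula is □□q → □q (the C4 axiom).
Suppose □□q→□q is valid. Take Rxy and set V(q)={w : xR²w}. Then □□q at x, so □q at x, so q at y, i.e. ∃z(Rxz∧Rzy).

□□q → □q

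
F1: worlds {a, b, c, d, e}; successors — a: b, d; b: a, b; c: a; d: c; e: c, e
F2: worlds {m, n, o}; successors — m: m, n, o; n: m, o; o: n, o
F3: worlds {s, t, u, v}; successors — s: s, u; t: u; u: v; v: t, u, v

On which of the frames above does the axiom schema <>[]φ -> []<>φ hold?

F2

The schema corresponds to convergence: forall x forall y forall z (Rxy & Rxz -> exists w (Ryw & Rzw)).
F1: fails — Rab and Rad but b and d have no common successor.
F2: ✓.
F3: fails — Rsu and Rss but u and s have no common successor.
Valid on: F2.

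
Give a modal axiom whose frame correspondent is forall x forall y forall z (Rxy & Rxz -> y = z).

◇p → □p

The condition is partial functionality. The CD schema ◇p → □p defines it.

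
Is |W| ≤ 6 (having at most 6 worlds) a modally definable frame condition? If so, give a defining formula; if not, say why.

Not definable by any modal formula

If a class were modally definable it would be closed under disjoint unions (Goldblatt–Thomason).
Any modal formula valid on each of 7 disjoint one-world frames is valid on their disjoint union (validity is preserved under disjoint unions). Each one-world frame has |W|=1≤6, but the union has |W|=7.
Hence having at most 6 worlds is not modally definable.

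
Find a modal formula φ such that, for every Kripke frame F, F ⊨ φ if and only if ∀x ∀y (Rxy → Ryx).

s → □◇s

The condition is symmetry. The B schema s → □◇s defines it.
Suppose s→□◇s is valid. Take Rxy and set V(s)={x}. Then s at x, so □◇s at x, so ◇s at y, so some z with Ryz has s; z=x, i.e. Ryx.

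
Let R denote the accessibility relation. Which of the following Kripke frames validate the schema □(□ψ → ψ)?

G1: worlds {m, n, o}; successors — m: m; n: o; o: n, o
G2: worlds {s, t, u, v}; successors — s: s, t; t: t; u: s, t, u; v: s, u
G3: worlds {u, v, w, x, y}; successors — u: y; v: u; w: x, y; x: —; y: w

G2

The schema corresponds to shift-reflexivity: ∀x ∀y (Rxy → Ryy).
G1: fails — Ron but not Rnn.
G2: holds.
G3: fails — Rwx but not Rxx.
Valid on: G2.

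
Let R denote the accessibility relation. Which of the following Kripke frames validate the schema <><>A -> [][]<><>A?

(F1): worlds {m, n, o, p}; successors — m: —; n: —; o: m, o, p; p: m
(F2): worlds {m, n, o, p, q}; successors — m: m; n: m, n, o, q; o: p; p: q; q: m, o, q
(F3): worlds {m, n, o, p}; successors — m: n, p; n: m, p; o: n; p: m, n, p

Frame correspondent (Sahlqvist): forall x forall y forall z ((x R^2 y & x R^2 z) -> exists w (y = w & z R^2 w)) — i.e. a generalized confluence (Geach) condition.
(F1): fails — oR²m, oR²m but no w with m=w and mR²w.
(F2): fails — nR²m, nR²o but no w with m=w and oR²w.
(F3): ✓.
Valid on: (F3).

(F3)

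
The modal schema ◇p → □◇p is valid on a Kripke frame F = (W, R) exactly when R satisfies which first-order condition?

Suppose ◇p→□◇p is valid. Take Rxy, Rxz and set V(p)={y}. Then ◇p at x, so □◇p at x, so ◇p at z, so some w with Rzw has p; w=y, i.e. Rzy. By symmetry of the argument, Ryz.

the Euclidean property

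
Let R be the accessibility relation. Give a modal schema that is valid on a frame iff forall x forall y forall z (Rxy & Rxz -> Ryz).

◇r → □◇r

The condition is the Euclidean property. The 5 schema ◇r → □◇r defines it.
Suppose ◇r→□◇r is valid. Take Rxy, Rxz and set V(r)={y}. Then ◇r at x, so □◇r at x, so ◇r at z, so some w with Rzw has r; w=y, i.e. Rzy. By symmetry of the argument, Ryz.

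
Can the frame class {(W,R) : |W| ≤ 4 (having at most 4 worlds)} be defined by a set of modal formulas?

Any modally definable frame class is closed under disjoint unions.
Any modal formula valid on each of 5 disjoint one-world frames is valid on their disjoint union (validity is preserved under disjoint unions). Each one-world frame has |W|=1≤4, but the union has |W|=5.
Hence having at most 4 worlds is not modally definable.

No — not modally definable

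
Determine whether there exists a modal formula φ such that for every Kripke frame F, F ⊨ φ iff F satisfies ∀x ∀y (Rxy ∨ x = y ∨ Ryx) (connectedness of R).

Modal frame validity is preserved under disjoint unions.
Take 3 disjoint single-world reflexive frames: each is trivially connected, but their disjoint union has 3 worlds with no edge between distinct components, so it is not connected.
So no modal formula (or set of formulas) defines exactly the connected frames.

No — not modally definable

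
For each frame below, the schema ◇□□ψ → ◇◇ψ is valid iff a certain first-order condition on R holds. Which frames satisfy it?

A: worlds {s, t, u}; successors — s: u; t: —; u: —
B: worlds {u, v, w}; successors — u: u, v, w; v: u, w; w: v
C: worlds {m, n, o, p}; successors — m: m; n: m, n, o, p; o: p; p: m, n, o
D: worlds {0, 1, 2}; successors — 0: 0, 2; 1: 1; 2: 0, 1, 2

B, C, D

The schema corresponds to a generalized confluence (Geach) condition: ∀x ∀y (xRy → ∃w (yR²w ∧ xR²w)).
A: fails — sRu but no w with uR²w and sR²w.
B: satisfies the condition.
C: satisfies the condition.
D: satisfies the condition.
Valid on: B, C, D.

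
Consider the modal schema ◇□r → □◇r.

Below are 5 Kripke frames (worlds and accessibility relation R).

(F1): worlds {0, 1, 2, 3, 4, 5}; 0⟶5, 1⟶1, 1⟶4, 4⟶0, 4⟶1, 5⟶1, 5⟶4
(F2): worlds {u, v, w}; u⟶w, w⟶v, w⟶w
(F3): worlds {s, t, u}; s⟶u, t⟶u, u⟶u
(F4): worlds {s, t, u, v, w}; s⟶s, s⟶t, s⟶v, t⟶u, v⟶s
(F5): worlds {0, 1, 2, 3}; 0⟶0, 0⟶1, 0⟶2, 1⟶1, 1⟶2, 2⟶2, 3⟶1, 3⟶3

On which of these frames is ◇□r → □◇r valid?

(F3), (F5)

The schema corresponds to convergence: ∀x ∀y ∀z (Rxy ∧ Rxz → ∃w (Ryw ∧ Rzw)).
(F1): fails — R40 and R41 but 0 and 1 have no common successor.
(F2): fails — Rww and Rwv but w and v have no common successor.
(F3): ✓.
(F4): fails — Rsv and Rst but v and t have no common successor.
(F5): ✓.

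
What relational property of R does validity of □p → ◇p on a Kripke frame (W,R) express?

Suppose □p→◇p is valid. At any x set V(p)=W. Then □p at x, so ◇p at x, so x has a successor.

seriality: ∀x ∃y Rxy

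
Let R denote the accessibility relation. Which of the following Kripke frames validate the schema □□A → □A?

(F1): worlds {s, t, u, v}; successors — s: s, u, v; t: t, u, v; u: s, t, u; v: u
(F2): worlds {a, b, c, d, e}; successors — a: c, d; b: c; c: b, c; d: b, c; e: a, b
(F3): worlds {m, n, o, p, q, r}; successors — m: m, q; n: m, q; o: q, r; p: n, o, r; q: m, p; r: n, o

The schema corresponds to density: ∀x ∀y (Rxy → ∃z (Rxz ∧ Rzy)).
(F1): condition met.
(F2): fails — Reb but no z with Rez and Rzb.
(F3): fails — Rrn but no z with Rrz and Rzn.

(F1)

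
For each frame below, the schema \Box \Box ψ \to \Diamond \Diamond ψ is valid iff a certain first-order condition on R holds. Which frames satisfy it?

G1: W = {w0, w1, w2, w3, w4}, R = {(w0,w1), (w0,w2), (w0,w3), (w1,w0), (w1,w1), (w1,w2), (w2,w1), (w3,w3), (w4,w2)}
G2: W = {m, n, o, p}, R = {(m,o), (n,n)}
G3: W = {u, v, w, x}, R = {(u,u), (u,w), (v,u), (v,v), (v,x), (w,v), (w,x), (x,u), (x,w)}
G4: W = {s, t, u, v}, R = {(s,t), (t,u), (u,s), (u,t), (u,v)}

The schema corresponds to a generalized confluence (Geach) condition: \forall x \exists w (x R^2 w \wedge x R^2 w).
G1: condition met.
G2: fails — at m but no w with mR²w and mR²w.
G3: condition met.
G4: fails — at v but no w with vR²w and vR²w.
Valid on: G1, G3.

G1, G3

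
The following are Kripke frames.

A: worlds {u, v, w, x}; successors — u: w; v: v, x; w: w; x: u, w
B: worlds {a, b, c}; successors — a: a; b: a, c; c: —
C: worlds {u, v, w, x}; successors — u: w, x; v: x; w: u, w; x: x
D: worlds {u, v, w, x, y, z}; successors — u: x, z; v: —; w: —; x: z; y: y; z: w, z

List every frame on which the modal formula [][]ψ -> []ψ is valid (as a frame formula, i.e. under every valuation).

C

Frame correspondent (Sahlqvist): forall x forall y (Rxy -> exists z (Rxz & Rzy)) — i.e. density.
A: fails — Rxu but no z with Rxz and Rzu.
B: fails — Rbc but no z with Rbz and Rzc.
C: ✓.
D: fails — Rux but no t with Rut and Rtx.
Valid on: C.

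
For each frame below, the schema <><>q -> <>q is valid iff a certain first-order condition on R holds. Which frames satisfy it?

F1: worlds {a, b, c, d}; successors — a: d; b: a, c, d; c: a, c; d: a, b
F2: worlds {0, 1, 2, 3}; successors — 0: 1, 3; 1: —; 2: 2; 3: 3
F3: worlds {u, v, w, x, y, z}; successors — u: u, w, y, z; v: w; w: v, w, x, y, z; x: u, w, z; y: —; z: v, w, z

The schema corresponds to transitivity: forall x forall y forall z (Rxy & Ryz -> Rxz).
F1: fails — Rdb and Rbc but not Rdc.
F2: ✓.
F3: fails — Ruz and Rzv but not Ruv.

F2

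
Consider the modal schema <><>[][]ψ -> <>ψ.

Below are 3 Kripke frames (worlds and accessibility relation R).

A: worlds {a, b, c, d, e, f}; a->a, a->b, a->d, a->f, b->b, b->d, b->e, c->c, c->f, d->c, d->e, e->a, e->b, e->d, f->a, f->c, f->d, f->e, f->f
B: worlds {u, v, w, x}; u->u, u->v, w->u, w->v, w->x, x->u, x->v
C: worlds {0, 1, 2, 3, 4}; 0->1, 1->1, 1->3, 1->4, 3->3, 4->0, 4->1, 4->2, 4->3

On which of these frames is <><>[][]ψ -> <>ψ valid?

Frame correspondent (Sahlqvist): forall x forall y (x R^2 y -> exists w (y R^2 w & xRw)) — i.e. a generalized confluence (Geach) condition.
A: condition met.
B: fails — uR²v but no t with vR²t and uRt.
C: fails — 0R²3 but no w with 3R²w and 0Rw.
Valid on: A.

A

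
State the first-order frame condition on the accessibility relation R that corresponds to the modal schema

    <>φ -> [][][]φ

This is a Sahlqvist (Geach-type) schema ◇^1□^0φ → □^3◇^0φ.
Minimal-valuation argument: fix x; take any y with xR^1y and any z with xR^3z. Set V(φ) to the set of worlds R-reachable from y in exactly 0 steps. Then □^0φ holds at y, so the antecedent holds at x; validity forces ◇^0φ at z, giving a w with zR^0w and yR^0w.
First-order correspondent: forall x forall y forall z ((xRy & x R^3 z) -> exists w (y = w & z = w)).

forall x forall y forall z ((xRy & x R^3 z) -> exists w (y = w & z = w))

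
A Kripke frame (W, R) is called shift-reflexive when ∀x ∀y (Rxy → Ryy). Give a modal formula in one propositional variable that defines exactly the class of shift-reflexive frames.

□(□p → p)

This is shift-reflexivity; the standard corresponding axiom is T□: □(□p → p).
Suppose □(□p→p) is valid. Take Rxy and set V(p)={w : Ryw}. Then at y, □p holds; since □(□p→p) at x, □p→p at y, so p at y, i.e. Ryy.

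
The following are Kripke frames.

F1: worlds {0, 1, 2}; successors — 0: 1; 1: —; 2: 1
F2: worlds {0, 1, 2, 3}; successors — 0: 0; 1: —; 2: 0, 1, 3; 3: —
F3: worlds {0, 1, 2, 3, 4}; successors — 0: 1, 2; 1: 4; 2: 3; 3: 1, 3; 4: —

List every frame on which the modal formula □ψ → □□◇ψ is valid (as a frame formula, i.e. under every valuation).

F1, F2

Frame correspondent (Sahlqvist): ∀x ∀z (xR²z → ∃w (xRw ∧ zRw)) — i.e. a generalized confluence (Geach) condition.
F1: satisfies the condition.
F2: satisfies the condition.
F3: fails — 0R²4 but no w with 0Rw and 4Rw.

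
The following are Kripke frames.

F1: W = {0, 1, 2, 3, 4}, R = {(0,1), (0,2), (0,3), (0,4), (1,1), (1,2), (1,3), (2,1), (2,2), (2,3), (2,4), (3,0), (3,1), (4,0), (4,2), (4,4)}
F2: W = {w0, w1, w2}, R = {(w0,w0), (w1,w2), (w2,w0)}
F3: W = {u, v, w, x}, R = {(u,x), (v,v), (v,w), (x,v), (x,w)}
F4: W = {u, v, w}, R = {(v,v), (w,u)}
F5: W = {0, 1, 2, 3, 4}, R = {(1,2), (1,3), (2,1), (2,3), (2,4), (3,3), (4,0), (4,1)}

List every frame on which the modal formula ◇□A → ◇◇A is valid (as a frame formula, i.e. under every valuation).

The schema corresponds to a generalized confluence (Geach) condition: ∀x ∀y (xRy → ∃w (yRw ∧ xR²w)).
F1: satisfies the condition.
F2: satisfies the condition.
F3: fails — vRw but no t with wRt and vR²t.
F4: fails — wRu but no t with uRt and wR²t.
F5: fails — 4R0 but no w with 0Rw and 4R²w.

F1, F2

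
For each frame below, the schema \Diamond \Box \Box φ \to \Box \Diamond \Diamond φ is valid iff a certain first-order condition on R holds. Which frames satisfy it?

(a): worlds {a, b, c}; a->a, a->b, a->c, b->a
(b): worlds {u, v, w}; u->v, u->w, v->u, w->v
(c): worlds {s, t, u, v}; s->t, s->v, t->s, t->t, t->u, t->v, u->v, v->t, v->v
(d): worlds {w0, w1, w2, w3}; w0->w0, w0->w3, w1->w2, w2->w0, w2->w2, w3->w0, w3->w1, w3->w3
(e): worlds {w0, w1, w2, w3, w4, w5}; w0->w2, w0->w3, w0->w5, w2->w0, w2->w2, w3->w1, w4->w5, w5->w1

(c), (d)

The schema corresponds to a generalized confluence (Geach) condition: \forall x \forall y \forall z ((xRy \wedge xRz) \to \exists w (y R^2 w \wedge z R^2 w)).
(a): fails — aRa, aRc but no w with aR²w and cR²w.
(b): fails — uRv, uRw but no t with vR²t and wR²t.
(c): ✓.
(d): ✓.
(e): fails — w0Rw2, w0Rw3 but no w with w2R²w and w3R²w.
Valid on: (c), (d).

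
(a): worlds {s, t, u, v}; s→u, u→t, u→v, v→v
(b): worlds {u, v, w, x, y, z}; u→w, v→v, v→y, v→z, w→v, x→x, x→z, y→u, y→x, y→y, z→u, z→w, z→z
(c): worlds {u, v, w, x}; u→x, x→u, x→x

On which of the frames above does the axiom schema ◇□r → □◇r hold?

The schema corresponds to convergence: ∀x ∀y ∀z (Rxy ∧ Rxz → ∃w (Ryw ∧ Rzw)).
(a): fails — Ruv and Rut but v and t have no common successor.
(b): fails — Ryx and Ryu but x and u have no common successor.
(c): holds.
Valid on: (c).

(c)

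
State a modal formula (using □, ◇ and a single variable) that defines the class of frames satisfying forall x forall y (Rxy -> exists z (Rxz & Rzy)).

The condition is density. The C4 schema □□q → □q defines it.
Suppose □□q→□q is valid. Take Rxy and set V(q)={w : xR²w}. Then □□q at x, so □q at x, so q at y, i.e. ∃z(Rxz∧Rzy).

□□q → □q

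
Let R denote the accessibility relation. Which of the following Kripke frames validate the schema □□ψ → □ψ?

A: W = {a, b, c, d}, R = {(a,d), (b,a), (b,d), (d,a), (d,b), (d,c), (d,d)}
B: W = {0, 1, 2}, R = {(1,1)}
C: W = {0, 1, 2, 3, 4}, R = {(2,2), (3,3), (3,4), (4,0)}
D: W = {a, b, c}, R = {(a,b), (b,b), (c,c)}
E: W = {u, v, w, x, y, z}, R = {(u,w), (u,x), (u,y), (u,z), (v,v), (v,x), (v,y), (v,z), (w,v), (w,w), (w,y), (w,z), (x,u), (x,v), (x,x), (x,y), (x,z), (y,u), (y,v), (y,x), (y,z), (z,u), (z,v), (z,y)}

A, B, D, E

Frame correspondent (Sahlqvist): ∀x ∀y (Rxy → ∃z (Rxz ∧ Rzy)) — i.e. density.
A: holds.
B: holds.
C: fails — R40 but no z with R4z and Rz0.
D: holds.
E: holds.
Valid on: A, B, D, E.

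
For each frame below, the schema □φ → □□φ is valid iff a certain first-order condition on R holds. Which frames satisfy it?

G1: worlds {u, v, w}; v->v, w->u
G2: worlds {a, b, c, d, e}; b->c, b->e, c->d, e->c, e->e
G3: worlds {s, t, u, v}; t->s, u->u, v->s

Frame correspondent (Sahlqvist): ∀x ∀y ∀z (Rxy ∧ Ryz → Rxz) — i.e. transitivity.
G1: holds.
G2: fails — Rbc and Rcd but not Rbd.
G3: holds.
Valid on: G1, G3.

G1, G3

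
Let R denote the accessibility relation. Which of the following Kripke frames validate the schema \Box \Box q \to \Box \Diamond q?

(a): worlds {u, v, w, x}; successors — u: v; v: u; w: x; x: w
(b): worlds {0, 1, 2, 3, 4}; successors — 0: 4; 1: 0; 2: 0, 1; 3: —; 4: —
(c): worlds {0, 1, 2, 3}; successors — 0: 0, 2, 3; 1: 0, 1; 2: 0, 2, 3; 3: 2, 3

(a), (c)

This is the axiom for a generalized confluence (Geach) condition; its first-order frame correspondent is \forall x \forall z (xRz \to \exists w (x R^2 w \wedge zRw)).
(a): condition met.
(b): fails — 0R4 but no w with 0R²w and 4Rw.
(c): condition met.
Valid on: (a), (c).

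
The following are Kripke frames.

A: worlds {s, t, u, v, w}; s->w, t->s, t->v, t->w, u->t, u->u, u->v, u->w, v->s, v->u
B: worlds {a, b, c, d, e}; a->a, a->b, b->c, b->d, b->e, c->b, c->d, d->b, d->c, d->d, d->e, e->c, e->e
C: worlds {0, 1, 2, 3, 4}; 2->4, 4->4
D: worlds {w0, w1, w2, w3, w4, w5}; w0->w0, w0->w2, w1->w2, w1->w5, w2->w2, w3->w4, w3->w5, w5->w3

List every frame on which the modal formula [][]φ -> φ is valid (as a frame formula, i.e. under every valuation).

This is the axiom for a generalized confluence (Geach) condition; its first-order frame correspondent is forall x exists w (x R^2 w & x = w).
A: fails — at s but no w* with sR²w* and s=w*.
B: ✓.
C: fails — at 0 but no w with 0R²w and 0=w.
D: fails — at w1 but no w with w1R²w and w1=w.
Valid on: B.

B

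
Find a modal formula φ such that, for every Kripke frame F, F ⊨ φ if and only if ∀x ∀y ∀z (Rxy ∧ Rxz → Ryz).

This is the Euclidean property; the standard corresponding axiom is 5: ◇ψ → □◇ψ.

◇ψ → □◇ψ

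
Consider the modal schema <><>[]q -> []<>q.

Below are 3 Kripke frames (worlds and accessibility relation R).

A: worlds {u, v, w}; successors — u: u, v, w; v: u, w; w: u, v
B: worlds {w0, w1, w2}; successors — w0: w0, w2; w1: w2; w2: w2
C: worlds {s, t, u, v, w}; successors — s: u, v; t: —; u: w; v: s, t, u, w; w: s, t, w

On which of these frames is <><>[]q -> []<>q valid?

Frame correspondent (Sahlqvist): forall x forall y forall z ((x R^2 y & xRz) -> exists w (yRw & zRw)) — i.e. a generalized confluence (Geach) condition.
A: condition met.
B: condition met.
C: fails — sR²s, sRu but no w* with sRw* and uRw*.
Valid on: A, B.

A, B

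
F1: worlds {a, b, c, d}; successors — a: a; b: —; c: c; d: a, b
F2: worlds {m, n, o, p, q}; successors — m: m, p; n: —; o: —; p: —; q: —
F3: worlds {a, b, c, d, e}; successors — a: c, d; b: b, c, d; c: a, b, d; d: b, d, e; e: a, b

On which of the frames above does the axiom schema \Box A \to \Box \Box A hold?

F1, F2

Frame correspondent (Sahlqvist): \forall x \forall y \forall z (Rxy \wedge Ryz \to Rxz) — i.e. transitivity.
F1: holds.
F2: holds.
F3: fails — Rbc and Rca but not Rba.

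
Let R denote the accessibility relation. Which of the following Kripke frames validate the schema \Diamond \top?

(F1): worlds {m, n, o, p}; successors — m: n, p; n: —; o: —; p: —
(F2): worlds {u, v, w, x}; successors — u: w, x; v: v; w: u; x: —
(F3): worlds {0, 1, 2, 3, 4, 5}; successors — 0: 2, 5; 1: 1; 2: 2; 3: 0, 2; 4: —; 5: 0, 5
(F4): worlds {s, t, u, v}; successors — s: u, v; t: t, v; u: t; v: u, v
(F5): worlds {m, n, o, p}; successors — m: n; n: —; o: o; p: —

The schema corresponds to seriality: \forall x \exists y Rxy.
(F1): fails — world n has no successor.
(F2): fails — world x has no successor.
(F3): fails — world 4 has no successor.
(F4): satisfies the condition.
(F5): fails — world n has no successor.
Valid on: (F4).

(F4)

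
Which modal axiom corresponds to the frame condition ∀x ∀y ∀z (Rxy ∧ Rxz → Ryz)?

The condition is the Euclidean property. The 5 schema ◇p → □◇p defines it.
Suppose ◇p→□◇p is valid. Take Rxy, Rxz and set V(p)={y}. Then ◇p at x, so □◇p at x, so ◇p at z, so some w with Rzw has p; w=y, i.e. Rzy. By symmetry of the argument, Ryz.

◇p → □◇p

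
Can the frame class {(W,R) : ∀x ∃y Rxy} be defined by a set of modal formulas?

This is a Sahlqvist condition; the D axiom □r → ◇r defines it.
Suppose □r→◇r is valid. At any x set V(r)=W. Then □r at x, so ◇r at x, so x has a successor.

Yes, by □r → ◇r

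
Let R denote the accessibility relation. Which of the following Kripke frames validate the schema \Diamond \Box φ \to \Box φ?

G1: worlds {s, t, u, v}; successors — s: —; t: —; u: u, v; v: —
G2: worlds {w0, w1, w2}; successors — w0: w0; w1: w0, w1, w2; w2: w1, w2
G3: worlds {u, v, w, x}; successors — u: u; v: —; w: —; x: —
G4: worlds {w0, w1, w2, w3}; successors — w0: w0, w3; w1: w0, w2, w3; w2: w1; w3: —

The schema corresponds to the Euclidean property: \forall x \forall y \forall z (Rxy \wedge Rxz \to Ryz).
G1: fails — Ruv and Ruv but not Rvv.
G2: fails — Rw1w2 and Rw1w0 but not Rw2w0.
G3: satisfies the condition.
G4: fails — Rw0w3 and Rw0w0 but not Rw3w0.
Valid on: G3.

G3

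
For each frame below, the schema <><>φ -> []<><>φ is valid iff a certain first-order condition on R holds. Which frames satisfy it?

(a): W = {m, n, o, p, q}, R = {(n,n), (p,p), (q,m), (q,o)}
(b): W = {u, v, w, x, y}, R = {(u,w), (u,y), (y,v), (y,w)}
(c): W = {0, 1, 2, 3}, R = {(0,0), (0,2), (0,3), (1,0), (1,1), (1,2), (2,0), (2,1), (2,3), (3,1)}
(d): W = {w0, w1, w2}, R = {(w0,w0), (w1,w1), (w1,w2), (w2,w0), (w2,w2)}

Frame correspondent (Sahlqvist): forall x forall y forall z ((x R^2 y & xRz) -> exists w (y = w & z R^2 w)) — i.e. a generalized confluence (Geach) condition.
(a): satisfies the condition.
(b): fails — uR²v, uRw but no t with v=t and wR²t.
(c): fails — 0R²3, 0R3 but no w with 3=w and 3R²w.
(d): fails — w1R²w1, w1Rw2 but no w with w1=w and w2R²w.
Valid on: (a).

(a)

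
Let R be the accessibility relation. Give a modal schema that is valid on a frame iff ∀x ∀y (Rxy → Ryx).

s → □◇s

A defining formula is s → □◇s (the B axiom).
Suppose s→□◇s is valid. Take Rxy and set V(s)={x}. Then s at x, so □◇s at x, so ◇s at y, so some z with Ryz has s; z=x, i.e. Ryx.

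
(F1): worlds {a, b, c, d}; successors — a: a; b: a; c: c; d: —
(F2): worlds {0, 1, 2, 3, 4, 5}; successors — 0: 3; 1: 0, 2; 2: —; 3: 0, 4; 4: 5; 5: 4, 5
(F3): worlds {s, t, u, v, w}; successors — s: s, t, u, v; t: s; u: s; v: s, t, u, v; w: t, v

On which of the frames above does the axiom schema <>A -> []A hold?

(F1)

The schema corresponds to partial functionality: forall x forall y forall z (Rxy & Rxz -> y = z).
(F1): ✓.
(F2): fails — 1 sees both 0 and 2.
(F3): fails — s sees both s and t.
Valid on: (F1).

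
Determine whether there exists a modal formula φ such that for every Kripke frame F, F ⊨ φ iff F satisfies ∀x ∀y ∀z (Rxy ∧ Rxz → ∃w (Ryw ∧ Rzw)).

The condition is convergence. A defining modal formula is ◇□p → □◇p.
Suppose ◇□p→□◇p is valid. Take Rxy, Rxz and set V(p)={w : Ryw}. Then □p at y so ◇□p at x, so □◇p at x, so ◇p at z, giving w with Rzw and Ryw.

Yes, by ◇□p → □◇p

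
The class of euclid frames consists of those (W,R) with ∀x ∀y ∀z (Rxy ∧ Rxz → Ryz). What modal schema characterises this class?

◇ψ → □◇ψ

The condition is the Euclidean property. The 5 schema ◇ψ → □◇ψ defines it.
Suppose ◇ψ→□◇ψ is valid. Take Rxy, Rxz and set V(ψ)={y}. Then ◇ψ at x, so □◇ψ at x, so ◇ψ at z, so some w with Rzw has ψ; w=y, i.e. Rzy. By symmetry of the argument, Ryz.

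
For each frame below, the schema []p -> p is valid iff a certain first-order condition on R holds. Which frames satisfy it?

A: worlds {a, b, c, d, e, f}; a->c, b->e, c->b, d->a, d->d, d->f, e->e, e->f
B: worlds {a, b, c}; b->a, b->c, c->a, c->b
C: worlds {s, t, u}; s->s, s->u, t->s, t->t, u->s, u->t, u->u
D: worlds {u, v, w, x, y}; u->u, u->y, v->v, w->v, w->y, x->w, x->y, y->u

The schema corresponds to reflexivity: forall x Rxx.
A: fails — world a does not see itself.
B: fails — world a does not see itself.
C: condition met.
D: fails — world w does not see itself.
Valid on: C.

C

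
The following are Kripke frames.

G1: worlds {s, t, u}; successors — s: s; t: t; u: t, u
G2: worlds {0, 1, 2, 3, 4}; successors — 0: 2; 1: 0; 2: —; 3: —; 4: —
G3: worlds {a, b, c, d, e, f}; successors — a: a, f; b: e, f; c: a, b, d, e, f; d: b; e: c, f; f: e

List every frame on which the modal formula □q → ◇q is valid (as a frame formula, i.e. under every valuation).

Frame correspondent (Sahlqvist): ∀x ∃y Rxy — i.e. seriality.
G1: condition met.
G2: fails — world 2 has no successor.
G3: condition met.
Valid on: G1, G3.

G1, G3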